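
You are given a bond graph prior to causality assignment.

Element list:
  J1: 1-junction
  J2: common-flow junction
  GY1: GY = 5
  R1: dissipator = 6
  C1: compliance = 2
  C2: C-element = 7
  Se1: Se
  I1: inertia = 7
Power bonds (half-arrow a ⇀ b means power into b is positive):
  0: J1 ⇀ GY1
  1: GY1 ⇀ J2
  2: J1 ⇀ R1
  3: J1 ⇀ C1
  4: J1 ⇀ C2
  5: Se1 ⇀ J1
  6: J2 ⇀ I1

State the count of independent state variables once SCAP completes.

b5 |J1  (source Se1 imposes e)
b3 |J1  (C1 integral (e out))
b4 |J1  (C2: C, integral causality)
b6 |I1  (I1: I, integral causality)
b1 |J2  (1-jn J2 has f-setter on 6)
b0 |J1  (through GY1, causality inverts; strokes same side of GY1)
b2 |R1  (J1 needs exactly one f-in)

3  (C1, C2, I1 all integral)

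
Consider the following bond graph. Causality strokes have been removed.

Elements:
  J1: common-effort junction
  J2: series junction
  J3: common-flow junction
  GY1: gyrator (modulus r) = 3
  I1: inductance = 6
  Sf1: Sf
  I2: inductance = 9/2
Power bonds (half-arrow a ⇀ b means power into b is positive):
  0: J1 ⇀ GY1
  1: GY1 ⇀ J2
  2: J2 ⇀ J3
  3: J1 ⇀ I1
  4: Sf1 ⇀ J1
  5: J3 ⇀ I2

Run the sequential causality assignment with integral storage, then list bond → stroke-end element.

β0 stroke at J1
β1 stroke at J2
β2 stroke at J3
β3 stroke at I1
β4 stroke at Sf1
β5 stroke at I2

b4 stroke at Sf1  (Sf1: flow source, stroke at near end)
b3 stroke at I1  (I1 integral (f out))
b0 stroke at J1  (J1 needs exactly one e-in)
b1 stroke at J2  (GY1 both-in/both-out from 0)
b2 stroke at J3  (J2 needs exactly one f-in)
b5 stroke at I2  (closing 1-jn rule on J3)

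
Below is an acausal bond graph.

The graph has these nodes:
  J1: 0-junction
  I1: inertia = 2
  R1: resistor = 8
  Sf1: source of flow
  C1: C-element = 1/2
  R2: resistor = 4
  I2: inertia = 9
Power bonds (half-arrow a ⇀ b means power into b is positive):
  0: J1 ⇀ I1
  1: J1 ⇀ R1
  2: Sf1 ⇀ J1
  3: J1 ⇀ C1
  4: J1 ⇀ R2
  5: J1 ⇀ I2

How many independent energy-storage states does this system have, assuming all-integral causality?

3  (C1, I1, I2 all integral)

β2 →Sf1  (Sf1: flow source, stroke at near end)
β0 →I1  (prefer integral on I1)
β3 →J1  (C1 outputs effort q/C1)
β1 →R1  (0-jn J1 has e-setter on 3)
β4 →R2  (0-jn J1 has e-setter on 3)
β5 →I2  (J1 effort already set via bond 3)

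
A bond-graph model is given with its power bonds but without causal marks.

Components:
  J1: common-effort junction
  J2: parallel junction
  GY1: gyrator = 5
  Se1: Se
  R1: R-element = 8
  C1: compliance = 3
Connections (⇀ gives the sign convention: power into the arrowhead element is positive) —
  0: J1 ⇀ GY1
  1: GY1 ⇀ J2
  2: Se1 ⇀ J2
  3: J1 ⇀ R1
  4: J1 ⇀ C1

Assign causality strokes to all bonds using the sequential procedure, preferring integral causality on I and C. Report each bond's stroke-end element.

bond 0 stroke at GY1
bond 1 stroke at GY1
bond 2 stroke at J2
bond 3 stroke at R1
bond 4 stroke at J1

β2 |J2  (source Se1 imposes e)
β1 |GY1  (0-jn J2 has e-setter on 2)
β0 |GY1  (GY1 both-in/both-out from 1)
β4 |J1  (C1 outputs effort q/C1)
β3 |R1  (0-jn J1 has e-setter on 4)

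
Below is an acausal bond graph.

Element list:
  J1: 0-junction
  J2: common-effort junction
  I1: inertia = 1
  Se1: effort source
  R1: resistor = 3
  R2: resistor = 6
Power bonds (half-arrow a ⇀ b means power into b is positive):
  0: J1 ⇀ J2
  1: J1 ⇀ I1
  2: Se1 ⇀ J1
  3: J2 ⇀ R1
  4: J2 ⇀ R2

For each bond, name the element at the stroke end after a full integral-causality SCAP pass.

#2 stroke→J1  (Se1 (Se) sets effort on bond)
#0 stroke→J2  (J1: bond 2 brought effort, rest push out)
#1 stroke→I1  (common-e at J1 fixed by 2)
#3 stroke→R1  (0-jn J2 has e-setter on 0)
#4 stroke→R2  (J2: bond 0 brought effort, rest push out)

bond 0 stroke→J2
bond 1 stroke→I1
bond 2 stroke→J1
bond 3 stroke→R1
bond 4 stroke→R2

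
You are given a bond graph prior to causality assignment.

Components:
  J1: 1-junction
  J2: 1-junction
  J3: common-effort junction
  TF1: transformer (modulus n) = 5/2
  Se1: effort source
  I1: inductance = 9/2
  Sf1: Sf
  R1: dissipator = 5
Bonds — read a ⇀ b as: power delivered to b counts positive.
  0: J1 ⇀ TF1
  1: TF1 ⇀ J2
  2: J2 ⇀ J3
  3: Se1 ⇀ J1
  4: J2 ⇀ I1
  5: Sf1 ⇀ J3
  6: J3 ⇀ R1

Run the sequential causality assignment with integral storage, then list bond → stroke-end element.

β3 stroke at J1  (Se1 (Se) sets effort on bond)
β5 stroke at Sf1  (Sf1: flow source, stroke at near end)
β0 stroke at TF1  (J1: last free bond brings flow in)
β1 stroke at J2  (TF TF1: opposite of bond 0)
β4 stroke at I1  (I1: I, integral causality)
β2 stroke at J2  (common-f at J2 fixed by 4)
β6 stroke at J3  (J3: last free bond brings effort in)

#0 |TF1
#1 |J2
#2 |J2
#3 |J1
#4 |I1
#5 |Sf1
#6 |J3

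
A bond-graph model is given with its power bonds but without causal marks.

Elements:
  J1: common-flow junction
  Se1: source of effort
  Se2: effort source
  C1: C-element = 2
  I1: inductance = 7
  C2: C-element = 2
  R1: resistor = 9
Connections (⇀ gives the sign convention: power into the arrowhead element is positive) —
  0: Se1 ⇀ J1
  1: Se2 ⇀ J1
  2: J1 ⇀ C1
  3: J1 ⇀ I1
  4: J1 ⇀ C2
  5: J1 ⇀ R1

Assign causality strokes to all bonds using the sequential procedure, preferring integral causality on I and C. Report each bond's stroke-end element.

#0 |J1
#1 |J1
#2 |J1
#3 |I1
#4 |J1
#5 |J1

β0 stroke at J1  (source Se1 imposes e)
β1 stroke at J1  (source Se2 imposes e)
β2 stroke at J1  (C1 integral (e out))
β3 stroke at I1  (I1 integral (f out))
β4 stroke at J1  (J1: bond 3 brought flow, rest push out)
β5 stroke at J1  (1-jn J1 has f-setter on 3)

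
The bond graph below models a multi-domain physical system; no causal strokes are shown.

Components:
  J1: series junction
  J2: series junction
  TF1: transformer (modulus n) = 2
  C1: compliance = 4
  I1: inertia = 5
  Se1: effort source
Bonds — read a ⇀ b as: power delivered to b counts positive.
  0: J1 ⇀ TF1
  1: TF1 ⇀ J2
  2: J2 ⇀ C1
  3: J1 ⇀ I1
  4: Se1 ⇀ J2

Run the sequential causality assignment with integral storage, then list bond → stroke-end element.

#4 →J2  (Se1 (Se) sets effort on bond)
#2 →J2  (C1 outputs effort q/C1)
#1 →TF1  (only one flow-in slot at J2)
#0 →J1  (TF TF1: opposite of bond 1)
#3 →I1  (closing 1-jn rule on J1)

b0 |J1
b1 |TF1
b2 |J2
b3 |I1
b4 |J2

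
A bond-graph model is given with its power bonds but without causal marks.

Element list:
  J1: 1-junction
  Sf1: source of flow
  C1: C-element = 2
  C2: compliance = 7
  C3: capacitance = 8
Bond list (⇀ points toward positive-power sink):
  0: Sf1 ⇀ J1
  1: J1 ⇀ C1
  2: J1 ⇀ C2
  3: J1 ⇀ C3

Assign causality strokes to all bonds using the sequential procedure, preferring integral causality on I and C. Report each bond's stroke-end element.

b0 |Sf1  (source Sf1 imposes f)
b1 |J1  (J1: bond 0 brought flow, rest push out)
b2 |J1  (1-jn J1 has f-setter on 0)
b3 |J1  (common-f at J1 fixed by 0)

bond 0 →Sf1
bond 1 →J1
bond 2 →J1
bond 3 →J1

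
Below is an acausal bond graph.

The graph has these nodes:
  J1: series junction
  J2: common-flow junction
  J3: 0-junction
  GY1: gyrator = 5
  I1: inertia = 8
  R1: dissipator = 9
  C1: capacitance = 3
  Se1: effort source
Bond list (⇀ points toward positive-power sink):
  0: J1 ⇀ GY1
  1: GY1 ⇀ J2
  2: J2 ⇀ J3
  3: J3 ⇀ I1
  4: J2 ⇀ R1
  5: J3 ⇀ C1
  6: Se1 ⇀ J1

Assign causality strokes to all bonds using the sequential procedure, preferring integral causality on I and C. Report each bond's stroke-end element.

#0 stroke→GY1
#1 stroke→GY1
#2 stroke→J2
#3 stroke→I1
#4 stroke→J2
#5 stroke→J3
#6 stroke→J1

bond 6 →J1  (source Se1 imposes e)
bond 0 →GY1  (J1: last free bond brings flow in)
bond 1 →GY1  (through GY1, causality inverts; strokes same side of GY1)
bond 2 →J2  (common-f at J2 fixed by 1)
bond 4 →J2  (common-f at J2 fixed by 1)
bond 3 →I1  (I1 outputs flow p/I1)
bond 5 →J3  (J3 needs exactly one e-in)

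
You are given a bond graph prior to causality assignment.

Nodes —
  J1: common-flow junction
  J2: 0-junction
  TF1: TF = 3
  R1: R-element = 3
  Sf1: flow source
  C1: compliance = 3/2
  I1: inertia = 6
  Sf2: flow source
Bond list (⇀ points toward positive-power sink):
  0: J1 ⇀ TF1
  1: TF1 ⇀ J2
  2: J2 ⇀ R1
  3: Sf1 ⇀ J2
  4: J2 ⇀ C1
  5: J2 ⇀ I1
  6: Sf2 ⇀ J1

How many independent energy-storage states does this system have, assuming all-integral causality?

2  (C1, I1 all integral)

#3 stroke→Sf1  (Sf1 fixes flow; stroke at Sf1)
#6 stroke→Sf2  (Sf2 (Sf) sets flow on bond)
#0 stroke→J1  (J1: bond 6 brought flow, rest push out)
#1 stroke→TF1  (TF1 one-in-one-out from 0)
#4 stroke→J2  (C1 integral (e out))
#2 stroke→R1  (J2 effort already set via bond 4)
#5 stroke→I1  (0-jn J2 has e-setter on 4)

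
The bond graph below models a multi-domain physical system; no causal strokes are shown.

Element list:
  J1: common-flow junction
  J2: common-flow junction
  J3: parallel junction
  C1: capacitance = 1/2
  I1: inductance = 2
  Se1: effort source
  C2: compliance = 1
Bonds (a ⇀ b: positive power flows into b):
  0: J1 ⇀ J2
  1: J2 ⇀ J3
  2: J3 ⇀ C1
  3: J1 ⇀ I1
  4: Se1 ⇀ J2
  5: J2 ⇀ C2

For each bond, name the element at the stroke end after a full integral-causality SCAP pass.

b0 stroke→J1
b1 stroke→J2
b2 stroke→J3
b3 stroke→I1
b4 stroke→J2
b5 stroke→J2

b4 →J2  (source Se1 imposes e)
b2 →J3  (C1 integral (e out))
b1 →J2  (J3 effort already set via bond 2)
b3 →I1  (I1 integral (f out))
b0 →J1  (1-jn J1 has f-setter on 3)
b5 →J2  (J2 flow already set via bond 0)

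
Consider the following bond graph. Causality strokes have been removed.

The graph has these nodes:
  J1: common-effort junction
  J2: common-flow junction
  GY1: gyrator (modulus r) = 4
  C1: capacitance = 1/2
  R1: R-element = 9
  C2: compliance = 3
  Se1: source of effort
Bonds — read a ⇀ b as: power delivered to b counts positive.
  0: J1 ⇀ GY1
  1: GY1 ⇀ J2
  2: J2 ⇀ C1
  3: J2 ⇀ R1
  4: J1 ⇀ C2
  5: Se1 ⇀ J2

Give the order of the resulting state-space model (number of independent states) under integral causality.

2  (C1, C2 all integral)

b5 |J2  (Se1 fixes effort; stroke away)
b2 |J2  (C1 integral (e out))
b4 |J1  (prefer integral on C2)
b0 |GY1  (common-e at J1 fixed by 4)
b1 |GY1  (GY1: gyrator matches bond 0)
b3 |J2  (J2 flow already set via bond 1)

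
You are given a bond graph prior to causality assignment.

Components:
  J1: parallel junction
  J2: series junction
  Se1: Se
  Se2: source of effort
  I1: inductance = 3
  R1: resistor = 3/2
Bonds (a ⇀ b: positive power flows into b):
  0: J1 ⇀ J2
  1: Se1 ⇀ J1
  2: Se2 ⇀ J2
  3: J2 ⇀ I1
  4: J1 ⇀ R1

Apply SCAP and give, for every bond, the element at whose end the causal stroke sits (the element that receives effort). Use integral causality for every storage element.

#0 →J2
#1 →J1
#2 →J2
#3 →I1
#4 →R1

β1 |J1  (source Se1 imposes e)
β2 |J2  (source Se2 imposes e)
β0 |J2  (0-jn J1 has e-setter on 1)
β4 |R1  (J1: bond 1 brought effort, rest push out)
β3 |I1  (J2 needs exactly one f-in)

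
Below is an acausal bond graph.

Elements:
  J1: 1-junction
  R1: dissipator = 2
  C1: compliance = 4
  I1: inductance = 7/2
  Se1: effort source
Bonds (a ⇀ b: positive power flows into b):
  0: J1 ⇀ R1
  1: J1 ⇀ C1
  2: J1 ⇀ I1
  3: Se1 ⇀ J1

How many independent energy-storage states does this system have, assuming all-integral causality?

2  (C1, I1 all integral)

bond 3 stroke at J1  (Se1: effort source, stroke at far end)
bond 1 stroke at J1  (C1: C, integral causality)
bond 2 stroke at I1  (I1 integral (f out))
bond 0 stroke at J1  (J1: bond 2 brought flow, rest push out)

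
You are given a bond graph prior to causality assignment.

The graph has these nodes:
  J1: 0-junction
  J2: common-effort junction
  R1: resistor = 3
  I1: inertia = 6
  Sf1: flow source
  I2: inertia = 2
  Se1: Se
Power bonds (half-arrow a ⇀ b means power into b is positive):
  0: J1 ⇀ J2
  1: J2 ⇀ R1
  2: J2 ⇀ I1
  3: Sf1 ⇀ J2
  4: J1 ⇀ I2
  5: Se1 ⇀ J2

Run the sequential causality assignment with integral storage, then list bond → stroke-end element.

b0 stroke→J1
b1 stroke→R1
b2 stroke→I1
b3 stroke→Sf1
b4 stroke→I2
b5 stroke→J2

β3 |Sf1  (Sf1: flow source, stroke at near end)
β5 |J2  (Se1 fixes effort; stroke away)
β0 |J1  (0-jn J2 has e-setter on 5)
β1 |R1  (common-e at J2 fixed by 5)
β2 |I1  (J2 effort already set via bond 5)
β4 |I2  (J1 effort already set via bond 0)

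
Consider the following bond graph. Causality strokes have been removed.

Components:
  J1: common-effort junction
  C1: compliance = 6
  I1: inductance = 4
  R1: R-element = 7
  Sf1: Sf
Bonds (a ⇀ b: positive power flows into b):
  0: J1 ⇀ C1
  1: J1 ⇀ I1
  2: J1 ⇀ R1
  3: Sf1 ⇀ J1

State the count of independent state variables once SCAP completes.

2  (C1, I1 all integral)

#3 stroke at Sf1  (Sf1: flow source, stroke at near end)
#0 stroke at J1  (C1 integral (e out))
#1 stroke at I1  (0-jn J1 has e-setter on 0)
#2 stroke at R1  (J1 effort already set via bond 0)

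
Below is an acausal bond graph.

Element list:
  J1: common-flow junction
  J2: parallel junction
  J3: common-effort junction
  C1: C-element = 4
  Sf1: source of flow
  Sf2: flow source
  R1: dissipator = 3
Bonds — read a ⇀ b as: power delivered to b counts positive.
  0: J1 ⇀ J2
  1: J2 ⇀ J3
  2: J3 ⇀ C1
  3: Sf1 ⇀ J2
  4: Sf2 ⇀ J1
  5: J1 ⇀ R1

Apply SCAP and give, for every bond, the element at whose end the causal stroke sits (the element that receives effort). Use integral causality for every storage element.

bond 0 stroke→J1
bond 1 stroke→J2
bond 2 stroke→J3
bond 3 stroke→Sf1
bond 4 stroke→Sf2
bond 5 stroke→J1

β3 |Sf1  (Sf1 fixes flow; stroke at Sf1)
β4 |Sf2  (Sf2 fixes flow; stroke at Sf2)
β0 |J1  (J1: bond 4 brought flow, rest push out)
β5 |J1  (J1 flow already set via bond 4)
β1 |J2  (J2: last free bond brings effort in)
β2 |J3  (only one effort-in slot at J3)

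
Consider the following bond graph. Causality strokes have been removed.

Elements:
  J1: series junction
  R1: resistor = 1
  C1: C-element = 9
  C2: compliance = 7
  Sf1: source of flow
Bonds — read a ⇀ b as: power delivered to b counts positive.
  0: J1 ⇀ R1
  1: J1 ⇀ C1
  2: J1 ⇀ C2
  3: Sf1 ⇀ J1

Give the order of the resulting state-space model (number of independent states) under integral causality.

β3 |Sf1  (Sf1 (Sf) sets flow on bond)
β0 |J1  (common-f at J1 fixed by 3)
β1 |J1  (J1 flow already set via bond 3)
β2 |J1  (1-jn J1 has f-setter on 3)

2  (C1, C2 all integral)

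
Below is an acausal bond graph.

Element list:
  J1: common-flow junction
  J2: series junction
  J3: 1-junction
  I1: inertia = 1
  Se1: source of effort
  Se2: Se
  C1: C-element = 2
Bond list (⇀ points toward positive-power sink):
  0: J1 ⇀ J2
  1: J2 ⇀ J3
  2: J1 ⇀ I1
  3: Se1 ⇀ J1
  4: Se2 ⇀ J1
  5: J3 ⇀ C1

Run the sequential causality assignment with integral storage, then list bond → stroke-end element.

β3 stroke at J1  (Se1 fixes effort; stroke away)
β4 stroke at J1  (source Se2 imposes e)
β2 stroke at I1  (I1 integral (f out))
β0 stroke at J1  (J1 flow already set via bond 2)
β1 stroke at J2  (J2: bond 0 brought flow, rest push out)
β5 stroke at J3  (1-jn J3 has f-setter on 1)

#0 |J1
#1 |J2
#2 |I1
#3 |J1
#4 |J1
#5 |J3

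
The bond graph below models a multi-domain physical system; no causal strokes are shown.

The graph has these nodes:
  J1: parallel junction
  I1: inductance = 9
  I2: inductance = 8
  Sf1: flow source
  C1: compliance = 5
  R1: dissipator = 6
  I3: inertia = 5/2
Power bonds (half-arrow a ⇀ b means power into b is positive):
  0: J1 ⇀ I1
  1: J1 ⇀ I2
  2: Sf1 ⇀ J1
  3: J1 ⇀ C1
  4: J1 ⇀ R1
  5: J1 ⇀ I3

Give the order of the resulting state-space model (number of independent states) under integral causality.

#2 |Sf1  (Sf1 (Sf) sets flow on bond)
#0 |I1  (I1 integral (f out))
#1 |I2  (I2 outputs flow p/I2)
#3 |J1  (C1: C, integral causality)
#4 |R1  (J1: bond 3 brought effort, rest push out)
#5 |I3  (common-e at J1 fixed by 3)

4  (C1, I1, I2, I3 all integral)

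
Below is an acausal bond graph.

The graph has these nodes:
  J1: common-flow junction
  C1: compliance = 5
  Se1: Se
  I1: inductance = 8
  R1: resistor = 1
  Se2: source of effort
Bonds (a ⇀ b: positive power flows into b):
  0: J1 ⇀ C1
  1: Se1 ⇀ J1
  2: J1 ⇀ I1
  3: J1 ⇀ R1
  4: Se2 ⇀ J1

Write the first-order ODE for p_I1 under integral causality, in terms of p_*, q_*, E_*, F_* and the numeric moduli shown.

dp_I1/dt = E_Se1 + E_Se2 - p_I1/8 - q_C1/5

β1 →J1  (Se1 (Se) sets effort on bond)
β4 →J1  (Se2 fixes effort; stroke away)
β0 →J1  (C1 outputs effort q/C1)
β2 →I1  (I1 integral (f out))
β3 →J1  (common-f at J1 fixed by 2)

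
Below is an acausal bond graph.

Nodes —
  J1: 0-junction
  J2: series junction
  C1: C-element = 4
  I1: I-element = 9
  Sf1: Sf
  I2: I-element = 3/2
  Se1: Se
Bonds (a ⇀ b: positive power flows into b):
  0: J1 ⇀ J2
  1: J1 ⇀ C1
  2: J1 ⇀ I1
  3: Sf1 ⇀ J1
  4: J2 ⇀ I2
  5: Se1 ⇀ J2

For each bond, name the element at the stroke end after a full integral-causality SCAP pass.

#3 stroke→Sf1  (source Sf1 imposes f)
#5 stroke→J2  (Se1 (Se) sets effort on bond)
#1 stroke→J1  (C1 outputs effort q/C1)
#0 stroke→J2  (J1: bond 1 brought effort, rest push out)
#2 stroke→I1  (J1 effort already set via bond 1)
#4 stroke→I2  (only one flow-in slot at J2)

β0 |J2
β1 |J1
β2 |I1
β3 |Sf1
β4 |I2
β5 |J2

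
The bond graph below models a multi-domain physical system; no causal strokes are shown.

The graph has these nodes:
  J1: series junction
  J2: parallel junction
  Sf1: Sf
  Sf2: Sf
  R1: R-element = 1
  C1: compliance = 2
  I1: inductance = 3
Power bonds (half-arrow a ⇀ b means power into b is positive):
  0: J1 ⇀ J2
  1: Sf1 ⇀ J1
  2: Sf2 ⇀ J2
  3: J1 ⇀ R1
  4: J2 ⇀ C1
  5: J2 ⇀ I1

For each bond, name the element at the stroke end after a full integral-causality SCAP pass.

β0 →J1
β1 →Sf1
β2 →Sf2
β3 →J1
β4 →J2
β5 →I1

β1 →Sf1  (Sf1: flow source, stroke at near end)
β2 →Sf2  (Sf2 fixes flow; stroke at Sf2)
β0 →J1  (J1 flow already set via bond 1)
β3 →J1  (1-jn J1 has f-setter on 1)
β4 →J2  (C1 integral (e out))
β5 →I1  (0-jn J2 has e-setter on 4)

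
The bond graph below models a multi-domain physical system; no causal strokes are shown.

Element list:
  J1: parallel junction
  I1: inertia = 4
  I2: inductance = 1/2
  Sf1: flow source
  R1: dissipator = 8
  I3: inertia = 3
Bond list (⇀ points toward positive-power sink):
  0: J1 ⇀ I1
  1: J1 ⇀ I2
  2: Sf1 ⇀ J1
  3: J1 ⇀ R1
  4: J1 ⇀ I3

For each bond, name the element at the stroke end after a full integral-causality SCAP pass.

b2 stroke→Sf1  (Sf1 fixes flow; stroke at Sf1)
b0 stroke→I1  (I1 outputs flow p/I1)
b1 stroke→I2  (I2: I, integral causality)
b4 stroke→I3  (I3: I, integral causality)
b3 stroke→J1  (only one effort-in slot at J1)

#0 stroke→I1
#1 stroke→I2
#2 stroke→Sf1
#3 stroke→J1
#4 stroke→I3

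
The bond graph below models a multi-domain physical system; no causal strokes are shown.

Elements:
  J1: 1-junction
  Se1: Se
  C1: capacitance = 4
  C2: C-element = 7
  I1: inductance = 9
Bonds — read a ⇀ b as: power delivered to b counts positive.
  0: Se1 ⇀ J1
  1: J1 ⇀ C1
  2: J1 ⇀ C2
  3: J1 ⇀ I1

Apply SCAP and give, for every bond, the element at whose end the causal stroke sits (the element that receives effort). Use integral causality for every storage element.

b0 |J1  (source Se1 imposes e)
b1 |J1  (C1 integral (e out))
b2 |J1  (prefer integral on C2)
b3 |I1  (closing 1-jn rule on J1)

β0 |J1
β1 |J1
β2 |J1
β3 |I1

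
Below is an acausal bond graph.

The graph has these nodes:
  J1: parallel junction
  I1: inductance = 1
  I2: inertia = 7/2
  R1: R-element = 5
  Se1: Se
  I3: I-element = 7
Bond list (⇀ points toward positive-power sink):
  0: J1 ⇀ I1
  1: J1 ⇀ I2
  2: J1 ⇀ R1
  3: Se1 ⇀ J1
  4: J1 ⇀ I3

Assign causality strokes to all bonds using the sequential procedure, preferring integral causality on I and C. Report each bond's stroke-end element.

b3 |J1  (Se1: effort source, stroke at far end)
b0 |I1  (J1 effort already set via bond 3)
b1 |I2  (common-e at J1 fixed by 3)
b2 |R1  (common-e at J1 fixed by 3)
b4 |I3  (J1 effort already set via bond 3)

b0 →I1
b1 →I2
b2 →R1
b3 →J1
b4 →I3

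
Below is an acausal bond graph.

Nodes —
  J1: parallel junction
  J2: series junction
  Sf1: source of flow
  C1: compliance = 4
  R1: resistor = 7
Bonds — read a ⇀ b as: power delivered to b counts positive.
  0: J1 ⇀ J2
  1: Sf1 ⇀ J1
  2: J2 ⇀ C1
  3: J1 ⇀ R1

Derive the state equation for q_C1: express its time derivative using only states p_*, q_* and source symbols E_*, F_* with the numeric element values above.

dq_C1/dt = F_Sf1 - q_C1/28

bond 1 →Sf1  (source Sf1 imposes f)
bond 2 →J2  (prefer integral on C1)
bond 0 →J1  (closing 1-jn rule on J2)
bond 3 →R1  (J1 effort already set via bond 0)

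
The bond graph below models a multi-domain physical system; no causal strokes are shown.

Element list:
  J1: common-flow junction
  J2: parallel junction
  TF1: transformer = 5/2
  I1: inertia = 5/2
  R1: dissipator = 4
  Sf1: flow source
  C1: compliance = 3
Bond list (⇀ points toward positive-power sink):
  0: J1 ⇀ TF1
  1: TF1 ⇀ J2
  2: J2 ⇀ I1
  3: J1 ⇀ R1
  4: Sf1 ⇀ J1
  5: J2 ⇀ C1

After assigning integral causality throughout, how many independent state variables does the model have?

β4 stroke at Sf1  (Sf1 (Sf) sets flow on bond)
β0 stroke at J1  (J1: bond 4 brought flow, rest push out)
β3 stroke at J1  (1-jn J1 has f-setter on 4)
β1 stroke at TF1  (TF TF1: opposite of bond 0)
β2 stroke at I1  (I1 outputs flow p/I1)
β5 stroke at J2  (only one effort-in slot at J2)

2  (C1, I1 all integral)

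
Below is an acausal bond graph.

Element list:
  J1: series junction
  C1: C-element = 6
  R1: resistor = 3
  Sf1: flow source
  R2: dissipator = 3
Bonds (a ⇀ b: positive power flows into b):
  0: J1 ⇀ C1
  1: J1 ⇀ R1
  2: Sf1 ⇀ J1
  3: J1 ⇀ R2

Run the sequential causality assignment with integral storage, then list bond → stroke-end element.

#2 →Sf1  (Sf1: flow source, stroke at near end)
#0 →J1  (common-f at J1 fixed by 2)
#1 →J1  (common-f at J1 fixed by 2)
#3 →J1  (common-f at J1 fixed by 2)

bond 0 |J1
bond 1 |J1
bond 2 |Sf1
bond 3 |J1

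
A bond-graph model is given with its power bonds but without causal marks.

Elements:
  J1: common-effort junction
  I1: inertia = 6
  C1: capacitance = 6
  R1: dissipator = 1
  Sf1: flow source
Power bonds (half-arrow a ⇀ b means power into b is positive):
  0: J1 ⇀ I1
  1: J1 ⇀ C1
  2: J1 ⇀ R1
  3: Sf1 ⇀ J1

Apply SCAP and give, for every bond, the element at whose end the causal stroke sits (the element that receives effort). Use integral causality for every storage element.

β3 stroke at Sf1  (source Sf1 imposes f)
β0 stroke at I1  (I1 integral (f out))
β1 stroke at J1  (C1 outputs effort q/C1)
β2 stroke at R1  (common-e at J1 fixed by 1)

bond 0 →I1
bond 1 →J1
bond 2 →R1
bond 3 →Sf1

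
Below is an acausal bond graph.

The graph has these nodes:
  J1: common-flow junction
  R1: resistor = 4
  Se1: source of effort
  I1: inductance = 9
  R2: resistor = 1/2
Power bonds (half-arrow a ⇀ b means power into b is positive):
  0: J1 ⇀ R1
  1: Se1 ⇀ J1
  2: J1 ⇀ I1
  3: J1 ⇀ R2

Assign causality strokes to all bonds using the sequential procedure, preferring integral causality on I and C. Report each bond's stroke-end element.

#1 |J1  (source Se1 imposes e)
#2 |I1  (I1 outputs flow p/I1)
#0 |J1  (J1 flow already set via bond 2)
#3 |J1  (J1: bond 2 brought flow, rest push out)

#0 |J1
#1 |J1
#2 |I1
#3 |J1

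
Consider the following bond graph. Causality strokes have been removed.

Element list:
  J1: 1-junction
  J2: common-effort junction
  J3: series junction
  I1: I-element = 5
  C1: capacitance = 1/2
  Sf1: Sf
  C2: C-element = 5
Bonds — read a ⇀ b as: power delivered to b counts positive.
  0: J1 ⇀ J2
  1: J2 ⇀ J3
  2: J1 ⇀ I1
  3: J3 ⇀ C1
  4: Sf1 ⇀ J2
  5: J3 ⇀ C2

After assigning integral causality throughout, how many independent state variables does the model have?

β4 stroke at Sf1  (Sf1 (Sf) sets flow on bond)
β2 stroke at I1  (prefer integral on I1)
β0 stroke at J1  (1-jn J1 has f-setter on 2)
β1 stroke at J2  (closing 0-jn rule on J2)
β3 stroke at J3  (common-f at J3 fixed by 1)
β5 stroke at J3  (1-jn J3 has f-setter on 1)

3  (C1, C2, I1 all integral)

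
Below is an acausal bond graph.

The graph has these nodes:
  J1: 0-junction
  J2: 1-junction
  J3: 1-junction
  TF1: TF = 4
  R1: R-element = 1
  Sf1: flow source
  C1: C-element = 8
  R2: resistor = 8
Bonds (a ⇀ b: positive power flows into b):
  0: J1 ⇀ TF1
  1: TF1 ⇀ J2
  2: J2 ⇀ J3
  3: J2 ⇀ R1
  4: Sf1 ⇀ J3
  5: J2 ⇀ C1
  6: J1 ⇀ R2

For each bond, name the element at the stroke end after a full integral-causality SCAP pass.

b0 stroke at TF1
b1 stroke at J2
b2 stroke at J3
b3 stroke at J2
b4 stroke at Sf1
b5 stroke at J2
b6 stroke at J1

β4 →Sf1  (Sf1: flow source, stroke at near end)
β2 →J3  (J3 flow already set via bond 4)
β1 →J2  (J2 flow already set via bond 2)
β3 →J2  (J2 flow already set via bond 2)
β5 →J2  (common-f at J2 fixed by 2)
β0 →TF1  (TF1: transformer flips bond 1)
β6 →J1  (J1: last free bond brings effort in)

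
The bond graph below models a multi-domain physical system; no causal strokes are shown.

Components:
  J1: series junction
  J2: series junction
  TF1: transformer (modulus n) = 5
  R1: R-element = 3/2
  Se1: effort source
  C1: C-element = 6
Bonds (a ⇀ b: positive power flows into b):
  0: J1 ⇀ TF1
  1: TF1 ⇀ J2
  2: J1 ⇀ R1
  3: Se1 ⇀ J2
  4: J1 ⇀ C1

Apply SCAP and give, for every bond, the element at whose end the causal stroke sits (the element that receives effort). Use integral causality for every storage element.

#0 stroke→J1
#1 stroke→TF1
#2 stroke→R1
#3 stroke→J2
#4 stroke→J1

b3 |J2  (Se1 fixes effort; stroke away)
b1 |TF1  (J2: last free bond brings flow in)
b0 |J1  (TF1 one-in-one-out from 1)
b4 |J1  (prefer integral on C1)
b2 |R1  (J1: last free bond brings flow in)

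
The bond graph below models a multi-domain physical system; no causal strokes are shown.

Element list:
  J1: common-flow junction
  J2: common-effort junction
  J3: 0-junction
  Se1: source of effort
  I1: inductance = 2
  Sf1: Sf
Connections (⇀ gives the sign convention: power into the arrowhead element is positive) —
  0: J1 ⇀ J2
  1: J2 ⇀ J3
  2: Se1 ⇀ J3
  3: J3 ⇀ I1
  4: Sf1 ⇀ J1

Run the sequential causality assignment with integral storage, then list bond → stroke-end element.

b2 |J3  (Se1: effort source, stroke at far end)
b4 |Sf1  (Sf1 fixes flow; stroke at Sf1)
b0 |J1  (J1: bond 4 brought flow, rest push out)
b1 |J2  (only one effort-in slot at J2)
b3 |I1  (J3 effort already set via bond 2)

b0 stroke→J1
b1 stroke→J2
b2 stroke→J3
b3 stroke→I1
b4 stroke→Sf1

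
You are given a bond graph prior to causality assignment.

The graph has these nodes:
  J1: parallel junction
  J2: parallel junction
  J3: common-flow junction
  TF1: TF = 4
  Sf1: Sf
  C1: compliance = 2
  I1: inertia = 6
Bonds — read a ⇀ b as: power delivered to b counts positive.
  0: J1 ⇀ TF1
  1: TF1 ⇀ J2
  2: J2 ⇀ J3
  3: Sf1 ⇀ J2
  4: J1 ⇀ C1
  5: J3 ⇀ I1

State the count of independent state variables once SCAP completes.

bond 3 stroke→Sf1  (Sf1: flow source, stroke at near end)
bond 4 stroke→J1  (C1: C, integral causality)
bond 0 stroke→TF1  (J1 effort already set via bond 4)
bond 1 stroke→J2  (TF TF1: opposite of bond 0)
bond 2 stroke→J3  (0-jn J2 has e-setter on 1)
bond 5 stroke→I1  (only one flow-in slot at J3)

2  (C1, I1 all integral)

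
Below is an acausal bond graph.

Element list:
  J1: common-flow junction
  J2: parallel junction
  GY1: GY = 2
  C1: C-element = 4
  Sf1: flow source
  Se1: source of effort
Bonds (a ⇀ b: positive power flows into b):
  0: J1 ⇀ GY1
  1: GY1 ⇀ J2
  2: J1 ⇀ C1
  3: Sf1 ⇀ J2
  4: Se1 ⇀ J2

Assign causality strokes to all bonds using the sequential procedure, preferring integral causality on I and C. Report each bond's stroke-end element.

#3 stroke→Sf1  (source Sf1 imposes f)
#4 stroke→J2  (Se1 fixes effort; stroke away)
#1 stroke→GY1  (J2: bond 4 brought effort, rest push out)
#0 stroke→GY1  (through GY1, causality inverts; strokes same side of GY1)
#2 stroke→J1  (J1 flow already set via bond 0)

bond 0 →GY1
bond 1 →GY1
bond 2 →J1
bond 3 →Sf1
bond 4 →J2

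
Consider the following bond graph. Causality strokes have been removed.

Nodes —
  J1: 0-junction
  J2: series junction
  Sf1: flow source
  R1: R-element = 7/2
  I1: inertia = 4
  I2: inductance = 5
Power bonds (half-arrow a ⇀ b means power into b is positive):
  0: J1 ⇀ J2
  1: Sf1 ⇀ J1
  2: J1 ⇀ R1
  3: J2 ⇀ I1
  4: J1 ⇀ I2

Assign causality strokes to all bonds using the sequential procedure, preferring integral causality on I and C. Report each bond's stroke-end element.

#1 stroke→Sf1  (Sf1: flow source, stroke at near end)
#3 stroke→I1  (I1 outputs flow p/I1)
#0 stroke→J2  (1-jn J2 has f-setter on 3)
#4 stroke→I2  (I2: I, integral causality)
#2 stroke→J1  (closing 0-jn rule on J1)

b0 →J2
b1 →Sf1
b2 →J1
b3 →I1
b4 →I2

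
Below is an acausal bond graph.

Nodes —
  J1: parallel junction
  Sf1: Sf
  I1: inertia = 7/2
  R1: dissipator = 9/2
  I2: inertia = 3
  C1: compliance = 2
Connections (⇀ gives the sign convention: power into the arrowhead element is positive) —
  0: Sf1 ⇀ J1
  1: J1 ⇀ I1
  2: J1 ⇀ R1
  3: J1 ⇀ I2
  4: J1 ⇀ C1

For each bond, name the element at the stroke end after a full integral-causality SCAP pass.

β0 →Sf1
β1 →I1
β2 →R1
β3 →I2
β4 →J1

β0 stroke→Sf1  (Sf1: flow source, stroke at near end)
β1 stroke→I1  (I1 integral (f out))
β3 stroke→I2  (I2 outputs flow p/I2)
β4 stroke→J1  (C1: C, integral causality)
β2 stroke→R1  (0-jn J1 has e-setter on 4)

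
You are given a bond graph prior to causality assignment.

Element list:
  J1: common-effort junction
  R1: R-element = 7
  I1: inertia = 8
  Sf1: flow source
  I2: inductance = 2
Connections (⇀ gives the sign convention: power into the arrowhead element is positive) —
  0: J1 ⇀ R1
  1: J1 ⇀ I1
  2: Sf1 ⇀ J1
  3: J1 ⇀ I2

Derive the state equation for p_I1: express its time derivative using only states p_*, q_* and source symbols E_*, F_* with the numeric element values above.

bond 2 stroke at Sf1  (Sf1 (Sf) sets flow on bond)
bond 1 stroke at I1  (I1 outputs flow p/I1)
bond 3 stroke at I2  (I2 integral (f out))
bond 0 stroke at J1  (J1: last free bond brings effort in)

dp_I1/dt = 7*F_Sf1 - 7*p_I1/8 - 7*p_I2/2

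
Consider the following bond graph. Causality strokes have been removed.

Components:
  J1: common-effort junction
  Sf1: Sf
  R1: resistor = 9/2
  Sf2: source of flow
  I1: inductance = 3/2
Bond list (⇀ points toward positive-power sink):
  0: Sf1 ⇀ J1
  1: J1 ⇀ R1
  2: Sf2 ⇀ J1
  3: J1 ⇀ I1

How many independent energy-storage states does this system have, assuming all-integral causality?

1  (I1 all integral)

#0 stroke→Sf1  (Sf1 fixes flow; stroke at Sf1)
#2 stroke→Sf2  (Sf2 (Sf) sets flow on bond)
#3 stroke→I1  (I1: I, integral causality)
#1 stroke→J1  (only one effort-in slot at J1)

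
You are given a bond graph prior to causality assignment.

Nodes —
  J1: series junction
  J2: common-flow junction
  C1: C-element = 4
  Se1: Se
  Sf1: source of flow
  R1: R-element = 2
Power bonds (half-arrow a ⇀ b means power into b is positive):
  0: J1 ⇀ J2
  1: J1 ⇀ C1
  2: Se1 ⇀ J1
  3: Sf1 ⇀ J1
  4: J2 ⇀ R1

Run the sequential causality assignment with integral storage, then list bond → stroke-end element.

bond 0 →J1
bond 1 →J1
bond 2 →J1
bond 3 →Sf1
bond 4 →J2

β2 |J1  (Se1 (Se) sets effort on bond)
β3 |Sf1  (Sf1 (Sf) sets flow on bond)
β0 |J1  (1-jn J1 has f-setter on 3)
β1 |J1  (J1 flow already set via bond 3)
β4 |J2  (1-jn J2 has f-setter on 0)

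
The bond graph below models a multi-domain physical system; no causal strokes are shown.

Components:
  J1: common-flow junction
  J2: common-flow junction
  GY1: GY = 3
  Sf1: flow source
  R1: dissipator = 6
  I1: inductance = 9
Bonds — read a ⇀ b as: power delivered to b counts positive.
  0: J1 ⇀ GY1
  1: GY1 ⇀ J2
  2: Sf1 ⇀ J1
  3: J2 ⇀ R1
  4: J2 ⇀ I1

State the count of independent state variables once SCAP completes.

1  (I1 all integral)

β2 stroke→Sf1  (Sf1 (Sf) sets flow on bond)
β0 stroke→J1  (J1: bond 2 brought flow, rest push out)
β1 stroke→J2  (GY1: gyrator matches bond 0)
β4 stroke→I1  (I1 integral (f out))
β3 stroke→J2  (common-f at J2 fixed by 4)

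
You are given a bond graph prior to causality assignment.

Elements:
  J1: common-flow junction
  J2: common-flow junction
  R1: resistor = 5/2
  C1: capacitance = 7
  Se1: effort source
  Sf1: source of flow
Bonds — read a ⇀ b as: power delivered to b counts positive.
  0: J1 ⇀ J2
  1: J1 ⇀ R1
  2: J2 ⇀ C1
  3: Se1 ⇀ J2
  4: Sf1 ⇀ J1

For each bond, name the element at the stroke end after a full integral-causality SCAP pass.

bond 3 stroke→J2  (Se1: effort source, stroke at far end)
bond 4 stroke→Sf1  (Sf1 fixes flow; stroke at Sf1)
bond 0 stroke→J1  (J1: bond 4 brought flow, rest push out)
bond 1 stroke→J1  (1-jn J1 has f-setter on 4)
bond 2 stroke→J2  (J2: bond 0 brought flow, rest push out)

b0 stroke→J1
b1 stroke→J1
b2 stroke→J2
b3 stroke→J2
b4 stroke→Sf1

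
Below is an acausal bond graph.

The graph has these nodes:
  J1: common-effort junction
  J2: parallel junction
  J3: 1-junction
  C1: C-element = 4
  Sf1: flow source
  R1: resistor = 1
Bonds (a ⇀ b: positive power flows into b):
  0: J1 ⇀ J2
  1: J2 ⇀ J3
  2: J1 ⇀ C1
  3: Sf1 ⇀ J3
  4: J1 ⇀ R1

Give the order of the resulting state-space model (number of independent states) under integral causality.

b3 stroke at Sf1  (source Sf1 imposes f)
b1 stroke at J3  (J3: bond 3 brought flow, rest push out)
b0 stroke at J2  (J2: last free bond brings effort in)
b2 stroke at J1  (C1 outputs effort q/C1)
b4 stroke at R1  (J1: bond 2 brought effort, rest push out)

1  (C1 all integral)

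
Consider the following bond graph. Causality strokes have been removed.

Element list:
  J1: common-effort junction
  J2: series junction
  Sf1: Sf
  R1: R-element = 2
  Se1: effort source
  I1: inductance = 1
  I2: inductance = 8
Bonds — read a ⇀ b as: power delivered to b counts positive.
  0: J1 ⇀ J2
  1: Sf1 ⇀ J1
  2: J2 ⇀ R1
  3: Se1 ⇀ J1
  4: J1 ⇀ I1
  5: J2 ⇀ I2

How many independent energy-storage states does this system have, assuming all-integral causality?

2  (I1, I2 all integral)

β1 stroke→Sf1  (Sf1 (Sf) sets flow on bond)
β3 stroke→J1  (Se1 fixes effort; stroke away)
β0 stroke→J2  (J1 effort already set via bond 3)
β4 stroke→I1  (0-jn J1 has e-setter on 3)
β5 stroke→I2  (I2 outputs flow p/I2)
β2 stroke→J2  (1-jn J2 has f-setter on 5)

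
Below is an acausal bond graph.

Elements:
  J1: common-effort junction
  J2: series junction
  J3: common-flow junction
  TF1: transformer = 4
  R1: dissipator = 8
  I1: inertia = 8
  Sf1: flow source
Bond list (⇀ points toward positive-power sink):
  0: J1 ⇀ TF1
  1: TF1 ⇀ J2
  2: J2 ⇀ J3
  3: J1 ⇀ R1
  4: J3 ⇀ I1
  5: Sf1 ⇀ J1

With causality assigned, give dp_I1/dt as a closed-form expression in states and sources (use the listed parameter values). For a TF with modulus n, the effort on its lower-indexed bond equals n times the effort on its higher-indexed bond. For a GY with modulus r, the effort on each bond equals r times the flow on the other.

dp_I1/dt = 2*F_Sf1 - p_I1/16

bond 5 stroke at Sf1  (Sf1 fixes flow; stroke at Sf1)
bond 4 stroke at I1  (prefer integral on I1)
bond 2 stroke at J3  (J3: bond 4 brought flow, rest push out)
bond 1 stroke at J2  (1-jn J2 has f-setter on 2)
bond 0 stroke at TF1  (TF1 one-in-one-out from 1)
bond 3 stroke at J1  (only one effort-in slot at J1)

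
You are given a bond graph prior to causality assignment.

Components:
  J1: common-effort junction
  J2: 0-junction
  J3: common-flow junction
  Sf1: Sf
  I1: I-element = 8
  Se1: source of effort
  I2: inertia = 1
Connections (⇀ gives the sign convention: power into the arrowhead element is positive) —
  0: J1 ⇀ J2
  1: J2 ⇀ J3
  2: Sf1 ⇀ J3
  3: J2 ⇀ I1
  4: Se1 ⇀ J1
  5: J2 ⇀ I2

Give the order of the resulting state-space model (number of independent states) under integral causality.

#2 |Sf1  (Sf1 fixes flow; stroke at Sf1)
#4 |J1  (Se1 (Se) sets effort on bond)
#0 |J2  (common-e at J1 fixed by 4)
#1 |J3  (J2 effort already set via bond 0)
#3 |I1  (0-jn J2 has e-setter on 0)
#5 |I2  (J2 effort already set via bond 0)

2  (I1, I2 all integral)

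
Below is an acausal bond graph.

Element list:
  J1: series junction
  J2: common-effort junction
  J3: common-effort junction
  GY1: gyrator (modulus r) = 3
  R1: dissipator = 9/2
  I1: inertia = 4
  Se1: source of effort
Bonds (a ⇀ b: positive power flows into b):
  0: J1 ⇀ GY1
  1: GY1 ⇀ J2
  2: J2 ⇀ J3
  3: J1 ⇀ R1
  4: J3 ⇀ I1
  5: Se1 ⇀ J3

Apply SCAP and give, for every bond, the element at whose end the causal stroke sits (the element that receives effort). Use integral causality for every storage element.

β5 |J3  (Se1: effort source, stroke at far end)
β2 |J2  (J3: bond 5 brought effort, rest push out)
β4 |I1  (common-e at J3 fixed by 5)
β1 |GY1  (common-e at J2 fixed by 2)
β0 |GY1  (through GY1, causality inverts; strokes same side of GY1)
β3 |J1  (1-jn J1 has f-setter on 0)

b0 →GY1
b1 →GY1
b2 →J2
b3 →J1
b4 →I1
b5 →J3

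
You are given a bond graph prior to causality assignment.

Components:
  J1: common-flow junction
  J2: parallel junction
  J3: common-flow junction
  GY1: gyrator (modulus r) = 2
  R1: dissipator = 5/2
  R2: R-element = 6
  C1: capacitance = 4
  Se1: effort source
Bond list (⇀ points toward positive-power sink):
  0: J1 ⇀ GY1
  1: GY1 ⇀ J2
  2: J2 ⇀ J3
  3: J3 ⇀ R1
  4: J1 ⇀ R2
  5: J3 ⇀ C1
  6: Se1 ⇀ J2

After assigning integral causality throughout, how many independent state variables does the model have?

1  (C1 all integral)

β6 →J2  (Se1 (Se) sets effort on bond)
β1 →GY1  (J2 effort already set via bond 6)
β2 →J3  (J2: bond 6 brought effort, rest push out)
β0 →GY1  (GY1 both-in/both-out from 1)
β4 →J1  (J1: bond 0 brought flow, rest push out)
β5 →J3  (C1: C, integral causality)
β3 →R1  (closing 1-jn rule on J3)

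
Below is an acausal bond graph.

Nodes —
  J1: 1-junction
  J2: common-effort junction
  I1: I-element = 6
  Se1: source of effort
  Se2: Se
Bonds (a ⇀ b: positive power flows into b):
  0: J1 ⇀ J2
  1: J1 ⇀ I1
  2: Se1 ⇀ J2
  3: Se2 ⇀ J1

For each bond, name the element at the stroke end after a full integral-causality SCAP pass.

β2 stroke→J2  (Se1 (Se) sets effort on bond)
β3 stroke→J1  (Se2 (Se) sets effort on bond)
β0 stroke→J1  (0-jn J2 has e-setter on 2)
β1 stroke→I1  (J1: last free bond brings flow in)

bond 0 stroke at J1
bond 1 stroke at I1
bond 2 stroke at J2
bond 3 stroke at J1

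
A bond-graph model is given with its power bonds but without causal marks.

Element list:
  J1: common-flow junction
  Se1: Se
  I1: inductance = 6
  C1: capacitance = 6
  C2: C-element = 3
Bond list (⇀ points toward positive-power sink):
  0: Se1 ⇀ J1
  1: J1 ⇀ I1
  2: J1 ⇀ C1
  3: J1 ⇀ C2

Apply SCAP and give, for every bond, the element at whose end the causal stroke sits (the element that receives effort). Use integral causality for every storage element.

β0 →J1  (Se1 (Se) sets effort on bond)
β1 →I1  (I1 outputs flow p/I1)
β2 →J1  (J1 flow already set via bond 1)
β3 →J1  (1-jn J1 has f-setter on 1)

b0 →J1
b1 →I1
b2 →J1
b3 →J1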